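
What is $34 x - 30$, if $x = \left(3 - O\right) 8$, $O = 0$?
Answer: $786$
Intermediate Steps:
$x = 24$ ($x = \left(3 - 0\right) 8 = \left(3 + 0\right) 8 = 3 \cdot 8 = 24$)
$34 x - 30 = 34 \cdot 24 - 30 = 816 - 30 = 786$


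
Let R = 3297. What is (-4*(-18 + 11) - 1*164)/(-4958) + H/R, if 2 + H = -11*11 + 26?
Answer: -16267/8173263 ≈ -0.0019903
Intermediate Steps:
H = -97 (H = -2 + (-11*11 + 26) = -2 + (-121 + 26) = -2 - 95 = -97)
(-4*(-18 + 11) - 1*164)/(-4958) + H/R = (-4*(-18 + 11) - 1*164)/(-4958) - 97/3297 = (-4*(-7) - 164)*(-1/4958) - 97*1/3297 = (28 - 164)*(-1/4958) - 97/3297 = -136*(-1/4958) - 97/3297 = 68/2479 - 97/3297 = -16267/8173263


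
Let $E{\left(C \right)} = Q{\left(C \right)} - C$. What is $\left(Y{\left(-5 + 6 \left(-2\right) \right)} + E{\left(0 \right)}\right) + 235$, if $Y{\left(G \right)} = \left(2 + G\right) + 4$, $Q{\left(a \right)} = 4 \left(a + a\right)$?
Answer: $224$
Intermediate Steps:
$Q{\left(a \right)} = 8 a$ ($Q{\left(a \right)} = 4 \cdot 2 a = 8 a$)
$Y{\left(G \right)} = 6 + G$
$E{\left(C \right)} = 7 C$ ($E{\left(C \right)} = 8 C - C = 7 C$)
$\left(Y{\left(-5 + 6 \left(-2\right) \right)} + E{\left(0 \right)}\right) + 235 = \left(\left(6 + \left(-5 + 6 \left(-2\right)\right)\right) + 7 \cdot 0\right) + 235 = \left(\left(6 - 17\right) + 0\right) + 235 = \left(-11 + 0\right) + 235 = -11 + 235 = 224$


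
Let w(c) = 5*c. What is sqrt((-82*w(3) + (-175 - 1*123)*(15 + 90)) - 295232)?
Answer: 2*I*sqrt(81938) ≈ 572.5*I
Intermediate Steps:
sqrt((-82*w(3) + (-175 - 1*123)*(15 + 90)) - 295232) = sqrt((-410*3 + (-175 - 1*123)*(15 + 90)) - 295232) = sqrt((-82*15 + (-175 - 123)*105) - 295232) = sqrt((-1230 - 298*105) - 295232) = sqrt((-1230 - 31290) - 295232) = sqrt(-32520 - 295232) = sqrt(-327752) = 2*I*sqrt(81938)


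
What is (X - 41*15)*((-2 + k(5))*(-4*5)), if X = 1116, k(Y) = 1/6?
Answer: 18370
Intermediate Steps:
k(Y) = ⅙
(X - 41*15)*((-2 + k(5))*(-4*5)) = (1116 - 41*15)*((-2 + ⅙)*(-4*5)) = (1116 - 615)*(-11/6*(-20)) = 501*(110/3) = 18370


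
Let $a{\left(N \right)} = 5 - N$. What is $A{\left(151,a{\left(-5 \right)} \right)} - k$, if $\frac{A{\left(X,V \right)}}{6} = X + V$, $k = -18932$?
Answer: $19898$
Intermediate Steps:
$A{\left(X,V \right)} = 6 V + 6 X$ ($A{\left(X,V \right)} = 6 \left(X + V\right) = 6 \left(V + X\right) = 6 V + 6 X$)
$A{\left(151,a{\left(-5 \right)} \right)} - k = \left(6 \left(5 - -5\right) + 6 \cdot 151\right) - -18932 = \left(6 \left(5 + 5\right) + 906\right) + 18932 = \left(6 \cdot 10 + 906\right) + 18932 = \left(60 + 906\right) + 18932 = 966 + 18932 = 19898$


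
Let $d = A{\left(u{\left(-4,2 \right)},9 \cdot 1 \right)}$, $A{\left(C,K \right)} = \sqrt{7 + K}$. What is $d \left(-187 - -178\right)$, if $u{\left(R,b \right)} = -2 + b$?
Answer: $-36$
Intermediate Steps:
$d = 4$ ($d = \sqrt{7 + 9 \cdot 1} = \sqrt{7 + 9} = \sqrt{16} = 4$)
$d \left(-187 - -178\right) = 4 \left(-187 - -178\right) = 4 \left(-187 + 178\right) = 4 \left(-9\right) = -36$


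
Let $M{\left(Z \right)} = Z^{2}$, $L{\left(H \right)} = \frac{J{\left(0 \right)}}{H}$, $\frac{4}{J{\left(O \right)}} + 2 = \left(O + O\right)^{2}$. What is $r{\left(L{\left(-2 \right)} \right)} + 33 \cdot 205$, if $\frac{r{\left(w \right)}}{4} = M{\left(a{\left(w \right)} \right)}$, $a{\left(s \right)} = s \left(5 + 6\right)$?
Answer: $7249$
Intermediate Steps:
$J{\left(O \right)} = \frac{4}{-2 + 4 O^{2}}$ ($J{\left(O \right)} = \frac{4}{-2 + \left(O + O\right)^{2}} = \frac{4}{-2 + \left(2 O\right)^{2}} = \frac{4}{-2 + 4 O^{2}}$)
$a{\left(s \right)} = 11 s$ ($a{\left(s \right)} = s 11 = 11 s$)
$L{\left(H \right)} = - \frac{2}{H}$ ($L{\left(H \right)} = \frac{2 \frac{1}{-1 + 2 \cdot 0^{2}}}{H} = \frac{2 \frac{1}{-1 + 2 \cdot 0}}{H} = \frac{2 \frac{1}{-1 + 0}}{H} = \frac{2 \frac{1}{-1}}{H} = \frac{2 \left(-1\right)}{H} = - \frac{2}{H}$)
$r{\left(w \right)} = 484 w^{2}$ ($r{\left(w \right)} = 4 \left(11 w\right)^{2} = 4 \cdot 121 w^{2} = 484 w^{2}$)
$r{\left(L{\left(-2 \right)} \right)} + 33 \cdot 205 = 484 \left(- \frac{2}{-2}\right)^{2} + 33 \cdot 205 = 484 \left(\left(-2\right) \left(- \frac{1}{2}\right)\right)^{2} + 6765 = 484 \cdot 1^{2} + 6765 = 484 \cdot 1 + 6765 = 484 + 6765 = 7249$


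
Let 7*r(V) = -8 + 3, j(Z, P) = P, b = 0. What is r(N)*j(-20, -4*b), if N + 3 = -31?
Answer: 0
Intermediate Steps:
N = -34 (N = -3 - 31 = -34)
r(V) = -5/7 (r(V) = (-8 + 3)/7 = (⅐)*(-5) = -5/7)
r(N)*j(-20, -4*b) = -(-20)*0/7 = -5/7*0 = 0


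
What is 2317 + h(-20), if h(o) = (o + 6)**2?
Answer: 2513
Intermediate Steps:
h(o) = (6 + o)**2
2317 + h(-20) = 2317 + (6 - 20)**2 = 2317 + (-14)**2 = 2317 + 196 = 2513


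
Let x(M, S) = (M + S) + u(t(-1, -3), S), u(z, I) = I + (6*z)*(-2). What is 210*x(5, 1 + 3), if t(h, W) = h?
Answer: 5250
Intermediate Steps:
u(z, I) = I - 12*z
x(M, S) = 12 + M + 2*S (x(M, S) = (M + S) + (S - 12*(-1)) = (M + S) + (S + 12) = (M + S) + (12 + S) = 12 + M + 2*S)
210*x(5, 1 + 3) = 210*(12 + 5 + 2*(1 + 3)) = 210*(12 + 5 + 2*4) = 210*(12 + 5 + 8) = 210*25 = 5250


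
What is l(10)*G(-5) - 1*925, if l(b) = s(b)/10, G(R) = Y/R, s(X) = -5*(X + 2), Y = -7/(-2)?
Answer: -4604/5 ≈ -920.80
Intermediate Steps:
Y = 7/2 (Y = -7*(-½) = 7/2 ≈ 3.5000)
s(X) = -10 - 5*X (s(X) = -5*(2 + X) = -10 - 5*X)
G(R) = 7/(2*R)
l(b) = -1 - b/2 (l(b) = (-10 - 5*b)/10 = (-10 - 5*b)*(⅒) = -1 - b/2)
l(10)*G(-5) - 1*925 = (-1 - ½*10)*((7/2)/(-5)) - 1*925 = (-1 - 5)*((7/2)*(-⅕)) - 925 = -6*(-7/10) - 925 = 21/5 - 925 = -4604/5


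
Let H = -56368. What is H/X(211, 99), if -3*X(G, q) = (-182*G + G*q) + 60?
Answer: -169104/17453 ≈ -9.6891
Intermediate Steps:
X(G, q) = -20 + 182*G/3 - G*q/3 (X(G, q) = -((-182*G + G*q) + 60)/3 = -(60 - 182*G + G*q)/3 = -20 + 182*G/3 - G*q/3)
H/X(211, 99) = -56368/(-20 + (182/3)*211 - ⅓*211*99) = -56368/(-20 + 38402/3 - 6963) = -56368/17453/3 = -56368*3/17453 = -169104/17453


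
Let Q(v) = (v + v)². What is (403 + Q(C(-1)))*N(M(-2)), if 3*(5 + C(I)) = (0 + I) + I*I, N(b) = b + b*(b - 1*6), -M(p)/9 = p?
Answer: 117702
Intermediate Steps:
M(p) = -9*p
N(b) = b + b*(-6 + b) (N(b) = b + b*(b - 6) = b + b*(-6 + b))
C(I) = -5 + I/3 + I²/3 (C(I) = -5 + ((0 + I) + I*I)/3 = -5 + (I + I²)/3 = -5 + (I/3 + I²/3) = -5 + I/3 + I²/3)
Q(v) = 4*v² (Q(v) = (2*v)² = 4*v²)
(403 + Q(C(-1)))*N(M(-2)) = (403 + 4*(-5 + (⅓)*(-1) + (⅓)*(-1)²)²)*((-9*(-2))*(-5 - 9*(-2))) = (403 + 4*(-5 - ⅓ + (⅓)*1)²)*(18*(-5 + 18)) = (403 + 4*(-5 - ⅓ + ⅓)²)*(18*13) = (403 + 4*(-5)²)*234 = (403 + 4*25)*234 = (403 + 100)*234 = 503*234 = 117702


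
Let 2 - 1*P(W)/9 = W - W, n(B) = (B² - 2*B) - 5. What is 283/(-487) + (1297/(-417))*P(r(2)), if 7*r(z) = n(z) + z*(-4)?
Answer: -3829171/67693 ≈ -56.567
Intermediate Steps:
n(B) = -5 + B² - 2*B
r(z) = -5/7 - 6*z/7 + z²/7 (r(z) = ((-5 + z² - 2*z) + z*(-4))/7 = ((-5 + z² - 2*z) - 4*z)/7 = (-5 + z² - 6*z)/7 = -5/7 - 6*z/7 + z²/7)
P(W) = 18 (P(W) = 18 - 9*(W - W) = 18 - 9*0 = 18 + 0 = 18)
283/(-487) + (1297/(-417))*P(r(2)) = 283/(-487) + (1297/(-417))*18 = 283*(-1/487) + (1297*(-1/417))*18 = -283/487 - 1297/417*18 = -283/487 - 7782/139 = -3829171/67693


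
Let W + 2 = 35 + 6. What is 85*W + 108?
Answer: 3423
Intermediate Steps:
W = 39 (W = -2 + (35 + 6) = -2 + 41 = 39)
85*W + 108 = 85*39 + 108 = 3315 + 108 = 3423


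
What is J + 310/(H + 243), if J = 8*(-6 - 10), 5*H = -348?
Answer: -109426/867 ≈ -126.21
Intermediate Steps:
H = -348/5 (H = (⅕)*(-348) = -348/5 ≈ -69.600)
J = -128 (J = 8*(-16) = -128)
J + 310/(H + 243) = -128 + 310/(-348/5 + 243) = -128 + 310/(867/5) = -128 + 310*(5/867) = -128 + 1550/867 = -109426/867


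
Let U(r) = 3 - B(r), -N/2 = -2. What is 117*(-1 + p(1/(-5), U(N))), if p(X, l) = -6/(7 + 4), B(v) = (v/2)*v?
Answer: -1989/11 ≈ -180.82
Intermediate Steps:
B(v) = v**2/2 (B(v) = (v*(1/2))*v = (v/2)*v = v**2/2)
N = 4 (N = -2*(-2) = 4)
U(r) = 3 - r**2/2
p(X, l) = -6/11
117*(-1 + p(1/(-5), U(N))) = 117*(-1 - 6/11) = 117*(-17/11) = -1989/11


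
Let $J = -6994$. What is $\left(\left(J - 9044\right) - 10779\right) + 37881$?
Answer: $11064$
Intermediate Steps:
$\left(\left(J - 9044\right) - 10779\right) + 37881 = \left(\left(-6994 - 9044\right) - 10779\right) + 37881 = \left(-16038 - 10779\right) + 37881 = -26817 + 37881 = 11064$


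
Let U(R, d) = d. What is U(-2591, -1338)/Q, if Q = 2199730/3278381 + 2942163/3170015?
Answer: -13905187673366670/16618708374053 ≈ -836.72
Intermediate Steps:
Q = 16618708374053/10392516945715 (Q = 2199730*(1/3278381) + 2942163*(1/3170015) = 2199730/3278381 + 2942163/3170015 = 16618708374053/10392516945715 ≈ 1.5991)
U(-2591, -1338)/Q = -1338/16618708374053/10392516945715 = -1338*10392516945715/16618708374053 = -13905187673366670/16618708374053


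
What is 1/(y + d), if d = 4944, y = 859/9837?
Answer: 9837/48634987 ≈ 0.00020226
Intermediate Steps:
y = 859/9837 (y = 859*(1/9837) = 859/9837 ≈ 0.087323)
1/(y + d) = 1/(859/9837 + 4944) = 1/(48634987/9837) = 9837/48634987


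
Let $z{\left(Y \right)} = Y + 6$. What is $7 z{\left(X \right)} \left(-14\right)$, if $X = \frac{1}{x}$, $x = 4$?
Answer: $- \frac{1225}{2} \approx -612.5$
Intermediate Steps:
$X = \frac{1}{4} \approx 0.25$
$z{\left(Y \right)} = 6 + Y$
$7 z{\left(X \right)} \left(-14\right) = 7 \left(6 + \frac{1}{4}\right) \left(-14\right) = 7 \cdot \frac{25}{4} \left(-14\right) = \frac{175}{4} \left(-14\right) = - \frac{1225}{2}$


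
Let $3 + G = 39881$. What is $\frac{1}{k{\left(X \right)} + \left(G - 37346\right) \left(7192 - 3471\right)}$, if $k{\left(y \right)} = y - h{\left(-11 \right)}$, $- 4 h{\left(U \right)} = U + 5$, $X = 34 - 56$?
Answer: $\frac{2}{18843097} \approx 1.0614 \cdot 10^{-7}$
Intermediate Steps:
$G = 39878$ ($G = -3 + 39881 = 39878$)
$X = -22$ ($X = 34 - 56 = -22$)
$h{\left(U \right)} = - \frac{5}{4} - \frac{U}{4}$ ($h{\left(U \right)} = - \frac{U + 5}{4} = - \frac{5 + U}{4} = - \frac{5}{4} - \frac{U}{4}$)
$k{\left(y \right)} = - \frac{3}{2} + y$ ($k{\left(y \right)} = y - \left(- \frac{5}{4} - - \frac{11}{4}\right) = y - \left(- \frac{5}{4} + \frac{11}{4}\right) = y - \frac{3}{2} = - \frac{3}{2} + y$)
$\frac{1}{k{\left(X \right)} + \left(G - 37346\right) \left(7192 - 3471\right)} = \frac{1}{\left(- \frac{3}{2} - 22\right) + \left(39878 - 37346\right) \left(7192 - 3471\right)} = \frac{1}{- \frac{47}{2} + 2532 \cdot 3721} = \frac{1}{- \frac{47}{2} + 9421572} = \frac{1}{\frac{18843097}{2}} = \frac{2}{18843097}$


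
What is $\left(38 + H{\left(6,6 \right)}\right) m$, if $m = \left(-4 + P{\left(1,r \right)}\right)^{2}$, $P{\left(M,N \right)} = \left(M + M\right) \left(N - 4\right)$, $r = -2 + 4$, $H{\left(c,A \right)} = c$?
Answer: $2816$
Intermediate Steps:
$r = 2$
$P{\left(M,N \right)} = 2 M \left(-4 + N\right)$
$m = 64$ ($m = \left(-4 + 2 \cdot 1 \left(-4 + 2\right)\right)^{2} = \left(-4 + 2 \cdot 1 \left(-2\right)\right)^{2} = \left(-4 - 4\right)^{2} = \left(-8\right)^{2} = 64$)
$\left(38 + H{\left(6,6 \right)}\right) m = \left(38 + 6\right) 64 = 44 \cdot 64 = 2816$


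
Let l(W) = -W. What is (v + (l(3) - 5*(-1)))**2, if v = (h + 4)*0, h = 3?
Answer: 4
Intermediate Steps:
v = 0 (v = (3 + 4)*0 = 7*0 = 0)
(v + (l(3) - 5*(-1)))**2 = (0 + (-1*3 - 5*(-1)))**2 = (0 + (-3 + 5))**2 = (0 + 2)**2 = 2**2 = 4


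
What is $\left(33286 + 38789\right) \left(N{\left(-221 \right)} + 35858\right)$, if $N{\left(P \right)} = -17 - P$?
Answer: $2599168650$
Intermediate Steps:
$\left(33286 + 38789\right) \left(N{\left(-221 \right)} + 35858\right) = \left(33286 + 38789\right) \left(\left(-17 - -221\right) + 35858\right) = 72075 \left(\left(-17 + 221\right) + 35858\right) = 72075 \left(204 + 35858\right) = 72075 \cdot 36062 = 2599168650$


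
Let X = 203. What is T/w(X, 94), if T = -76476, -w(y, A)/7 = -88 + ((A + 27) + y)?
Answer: 19119/413 ≈ 46.293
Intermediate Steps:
w(y, A) = 427 - 7*A - 7*y (w(y, A) = -7*(-88 + ((A + 27) + y)) = -7*(-88 + ((27 + A) + y)) = -7*(-88 + (27 + A + y)) = -7*(-61 + A + y) = 427 - 7*A - 7*y)
T/w(X, 94) = -76476/(427 - 7*94 - 7*203) = -76476/(427 - 658 - 1421) = -76476/(-1652) = -76476*(-1/1652) = 19119/413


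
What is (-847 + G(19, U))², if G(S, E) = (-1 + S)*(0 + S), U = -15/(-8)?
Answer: 255025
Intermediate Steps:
U = 15/8 (U = -15*(-⅛) = 15/8 ≈ 1.8750)
G(S, E) = S*(-1 + S) (G(S, E) = (-1 + S)*S = S*(-1 + S))
(-847 + G(19, U))² = (-847 + 19*(-1 + 19))² = (-847 + 19*18)² = (-847 + 342)² = (-505)² = 255025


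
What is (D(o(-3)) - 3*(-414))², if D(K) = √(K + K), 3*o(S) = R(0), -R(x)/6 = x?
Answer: 1542564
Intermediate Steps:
R(x) = -6*x
o(S) = 0 (o(S) = (-6*0)/3 = (⅓)*0 = 0)
D(K) = √2*√K (D(K) = √(2*K) = √2*√K)
(D(o(-3)) - 3*(-414))² = (√2*√0 - 3*(-414))² = (√2*0 + 1242)² = (0 + 1242)² = 1242² = 1542564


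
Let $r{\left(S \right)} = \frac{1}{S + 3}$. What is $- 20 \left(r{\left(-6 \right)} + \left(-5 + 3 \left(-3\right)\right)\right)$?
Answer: $\frac{860}{3} \approx 286.67$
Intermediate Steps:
$r{\left(S \right)} = \frac{1}{3 + S}$
$- 20 \left(r{\left(-6 \right)} + \left(-5 + 3 \left(-3\right)\right)\right) = - 20 \left(\frac{1}{3 - 6} + \left(-5 + 3 \left(-3\right)\right)\right) = - 20 \left(\frac{1}{-3} - 14\right) = - 20 \left(- \frac{1}{3} - 14\right) = \left(-20\right) \left(- \frac{43}{3}\right) = \frac{860}{3}$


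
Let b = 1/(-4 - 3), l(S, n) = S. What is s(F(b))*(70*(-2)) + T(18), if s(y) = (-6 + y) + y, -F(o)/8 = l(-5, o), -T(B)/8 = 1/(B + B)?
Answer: -93242/9 ≈ -10360.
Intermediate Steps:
T(B) = -4/B (T(B) = -8/(B + B) = -8*1/(2*B) = -4/B)
b = -⅐ (b = 1/(-7) = -⅐ ≈ -0.14286)
F(o) = 40 (F(o) = -8*(-5) = 40)
s(y) = -6 + 2*y
s(F(b))*(70*(-2)) + T(18) = (-6 + 2*40)*(70*(-2)) - 4/18 = (-6 + 80)*(-140) - 4*1/18 = 74*(-140) - 2/9 = -10360 - 2/9 = -93242/9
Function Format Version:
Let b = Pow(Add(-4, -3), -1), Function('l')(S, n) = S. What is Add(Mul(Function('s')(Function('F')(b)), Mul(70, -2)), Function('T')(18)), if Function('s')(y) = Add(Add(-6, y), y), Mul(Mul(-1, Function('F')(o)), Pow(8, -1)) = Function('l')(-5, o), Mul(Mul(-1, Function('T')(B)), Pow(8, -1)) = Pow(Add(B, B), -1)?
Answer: Rational(-93242, 9) ≈ -10360.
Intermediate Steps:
Function('T')(B) = Mul(-4, Pow(B, -1)) (Function('T')(B) = Mul(-8, Pow(Add(B, B), -1)) = Mul(-8, Pow(Mul(2, B), -1)) = Mul(-8, Mul(Rational(1, 2), Pow(B, -1))) = Mul(-4, Pow(B, -1)))
b = Rational(-1, 7) (b = Pow(-7, -1) = Rational(-1, 7) ≈ -0.14286)
Function('F')(o) = 40 (Function('F')(o) = Mul(-8, -5) = 40)
Function('s')(y) = Add(-6, Mul(2, y))
Add(Mul(Function('s')(Function('F')(b)), Mul(70, -2)), Function('T')(18)) = Add(Mul(Add(-6, Mul(2, 40)), Mul(70, -2)), Mul(-4, Pow(18, -1))) = Add(Mul(Add(-6, 80), -140), Mul(-4, Rational(1, 18))) = Add(Mul(74, -140), Rational(-2, 9)) = Add(-10360, Rational(-2, 9)) = Rational(-93242, 9)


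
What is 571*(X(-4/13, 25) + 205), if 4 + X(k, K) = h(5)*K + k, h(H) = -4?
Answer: 747439/13 ≈ 57495.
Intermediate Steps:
X(k, K) = -4 + k - 4*K (X(k, K) = -4 + (-4*K + k) = -4 + (k - 4*K) = -4 + k - 4*K)
571*(X(-4/13, 25) + 205) = 571*((-4 - 4/13 - 4*25) + 205) = 571*((-4 - 4*1/13 - 100) + 205) = 571*((-4 - 4/13 - 100) + 205) = 571*(-1356/13 + 205) = 571*(1309/13) = 747439/13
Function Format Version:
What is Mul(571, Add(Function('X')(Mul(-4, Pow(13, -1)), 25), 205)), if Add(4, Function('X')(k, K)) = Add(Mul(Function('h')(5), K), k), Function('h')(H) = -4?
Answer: Rational(747439, 13) ≈ 57495.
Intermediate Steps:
Function('X')(k, K) = Add(-4, k, Mul(-4, K)) (Function('X')(k, K) = Add(-4, Add(Mul(-4, K), k)) = Add(-4, Add(k, Mul(-4, K))) = Add(-4, k, Mul(-4, K)))
Mul(571, Add(Function('X')(Mul(-4, Pow(13, -1)), 25), 205)) = Mul(571, Add(Add(-4, Mul(-4, Pow(13, -1)), Mul(-4, 25)), 205)) = Mul(571, Add(Add(-4, Mul(-4, Rational(1, 13)), -100), 205)) = Mul(571, Add(Add(-4, Rational(-4, 13), -100), 205)) = Mul(571, Add(Rational(-1356, 13), 205)) = Mul(571, Rational(1309, 13)) = Rational(747439, 13)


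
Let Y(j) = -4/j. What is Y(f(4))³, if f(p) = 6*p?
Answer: -1/216 ≈ -0.0046296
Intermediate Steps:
Y(f(4))³ = (-4/(6*4))³ = (-4/24)³ = (-4*1/24)³ = (-⅙)³ = -1/216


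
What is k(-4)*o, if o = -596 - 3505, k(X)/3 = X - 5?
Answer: 110727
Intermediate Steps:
k(X) = -15 + 3*X (k(X) = 3*(X - 5) = 3*(-5 + X) = -15 + 3*X)
o = -4101
k(-4)*o = (-15 + 3*(-4))*(-4101) = (-15 - 12)*(-4101) = -27*(-4101) = 110727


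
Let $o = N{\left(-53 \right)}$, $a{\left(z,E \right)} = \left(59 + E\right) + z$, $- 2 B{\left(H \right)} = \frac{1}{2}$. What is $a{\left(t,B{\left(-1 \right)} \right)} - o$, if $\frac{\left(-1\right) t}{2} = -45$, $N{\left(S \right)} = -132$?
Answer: $\frac{1123}{4} \approx 280.75$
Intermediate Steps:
$t = 90$ ($t = \left(-2\right) \left(-45\right) = 90$)
$B{\left(H \right)} = - \frac{1}{4}$ ($B{\left(H \right)} = - \frac{1}{2 \cdot 2} = \left(- \frac{1}{2}\right) \frac{1}{2} = - \frac{1}{4}$)
$a{\left(z,E \right)} = 59 + E + z$
$o = -132$
$a{\left(t,B{\left(-1 \right)} \right)} - o = \left(59 - \frac{1}{4} + 90\right) - -132 = \frac{595}{4} + 132 = \frac{1123}{4}$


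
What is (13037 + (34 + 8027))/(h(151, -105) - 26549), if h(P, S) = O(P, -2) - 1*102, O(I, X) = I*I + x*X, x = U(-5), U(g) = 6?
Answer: -10549/1931 ≈ -5.4630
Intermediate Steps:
x = 6
O(I, X) = I**2 + 6*X (O(I, X) = I*I + 6*X = I**2 + 6*X)
h(P, S) = -114 + P**2 (h(P, S) = (P**2 + 6*(-2)) - 1*102 = (P**2 - 12) - 102 = (-12 + P**2) - 102 = -114 + P**2)
(13037 + (34 + 8027))/(h(151, -105) - 26549) = (13037 + (34 + 8027))/((-114 + 151**2) - 26549) = (13037 + 8061)/((-114 + 22801) - 26549) = 21098/(22687 - 26549) = 21098/(-3862) = 21098*(-1/3862) = -10549/1931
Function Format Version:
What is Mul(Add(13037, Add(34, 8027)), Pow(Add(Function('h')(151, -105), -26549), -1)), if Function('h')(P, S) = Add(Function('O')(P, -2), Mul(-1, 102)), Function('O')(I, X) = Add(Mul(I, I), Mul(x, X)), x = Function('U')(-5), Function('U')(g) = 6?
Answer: Rational(-10549, 1931) ≈ -5.4630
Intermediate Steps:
x = 6
Function('O')(I, X) = Add(Pow(I, 2), Mul(6, X)) (Function('O')(I, X) = Add(Mul(I, I), Mul(6, X)) = Add(Pow(I, 2), Mul(6, X)))
Function('h')(P, S) = Add(-114, Pow(P, 2)) (Function('h')(P, S) = Add(Add(Pow(P, 2), Mul(6, -2)), Mul(-1, 102)) = Add(Add(Pow(P, 2), -12), -102) = Add(Add(-12, Pow(P, 2)), -102) = Add(-114, Pow(P, 2)))
Mul(Add(13037, Add(34, 8027)), Pow(Add(Function('h')(151, -105), -26549), -1)) = Mul(Add(13037, Add(34, 8027)), Pow(Add(Add(-114, Pow(151, 2)), -26549), -1)) = Mul(Add(13037, 8061), Pow(Add(Add(-114, 22801), -26549), -1)) = Mul(21098, Pow(Add(22687, -26549), -1)) = Mul(21098, Pow(-3862, -1)) = Mul(21098, Rational(-1, 3862)) = Rational(-10549, 1931)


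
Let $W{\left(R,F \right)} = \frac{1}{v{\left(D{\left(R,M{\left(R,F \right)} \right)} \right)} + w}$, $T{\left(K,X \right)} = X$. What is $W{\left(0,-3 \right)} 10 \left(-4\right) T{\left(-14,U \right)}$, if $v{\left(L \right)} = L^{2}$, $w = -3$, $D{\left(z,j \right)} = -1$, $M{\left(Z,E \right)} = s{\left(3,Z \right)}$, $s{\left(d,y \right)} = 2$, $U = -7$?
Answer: $-140$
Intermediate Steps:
$M{\left(Z,E \right)} = 2$
$W{\left(R,F \right)} = - \frac{1}{2}$ ($W{\left(R,F \right)} = \frac{1}{\left(-1\right)^{2} - 3} = \frac{1}{1 - 3} = \frac{1}{-2} = - \frac{1}{2}$)
$W{\left(0,-3 \right)} 10 \left(-4\right) T{\left(-14,U \right)} = - \frac{10 \left(-4\right)}{2} \left(-7\right) = \left(- \frac{1}{2}\right) \left(-40\right) \left(-7\right) = 20 \left(-7\right) = -140$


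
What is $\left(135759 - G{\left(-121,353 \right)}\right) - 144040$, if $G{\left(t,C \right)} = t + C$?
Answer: $-8513$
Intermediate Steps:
$G{\left(t,C \right)} = C + t$
$\left(135759 - G{\left(-121,353 \right)}\right) - 144040 = \left(135759 - \left(353 - 121\right)\right) - 144040 = \left(135759 - 232\right) - 144040 = 135527 - 144040 = -8513$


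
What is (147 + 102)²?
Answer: 62001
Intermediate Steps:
(147 + 102)² = 249² = 62001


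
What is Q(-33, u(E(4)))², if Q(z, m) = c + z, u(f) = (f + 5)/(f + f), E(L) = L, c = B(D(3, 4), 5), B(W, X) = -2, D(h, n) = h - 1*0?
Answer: 1225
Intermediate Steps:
D(h, n) = h (D(h, n) = h + 0 = h)
c = -2
u(f) = (5 + f)/(2*f) (u(f) = (5 + f)/((2*f)) = (5 + f)*(1/(2*f)) = (5 + f)/(2*f))
Q(z, m) = -2 + z
Q(-33, u(E(4)))² = (-2 - 33)² = (-35)² = 1225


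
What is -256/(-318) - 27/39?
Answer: 233/2067 ≈ 0.11272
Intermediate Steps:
-256/(-318) - 27/39 = -256*(-1/318) - 27*1/39 = 128/159 - 9/13 = 233/2067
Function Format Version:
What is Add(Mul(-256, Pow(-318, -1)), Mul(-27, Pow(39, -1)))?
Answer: Rational(233, 2067) ≈ 0.11272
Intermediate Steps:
Add(Mul(-256, Pow(-318, -1)), Mul(-27, Pow(39, -1))) = Add(Mul(-256, Rational(-1, 318)), Mul(-27, Rational(1, 39))) = Add(Rational(128, 159), Rational(-9, 13)) = Rational(233, 2067)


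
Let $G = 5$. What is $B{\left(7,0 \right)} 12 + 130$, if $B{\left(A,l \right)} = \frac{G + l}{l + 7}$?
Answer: $\frac{970}{7} \approx 138.57$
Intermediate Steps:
$B{\left(A,l \right)} = \frac{5 + l}{7 + l}$ ($B{\left(A,l \right)} = \frac{5 + l}{l + 7} = \frac{5 + l}{7 + l}$)
$B{\left(7,0 \right)} 12 + 130 = \frac{5 + 0}{7 + 0} \cdot 12 + 130 = \frac{1}{7} \cdot 5 \cdot 12 + 130 = \frac{5}{7} \cdot 12 + 130 = \frac{60}{7} + 130 = \frac{970}{7}$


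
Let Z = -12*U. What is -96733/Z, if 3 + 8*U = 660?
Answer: 193466/1971 ≈ 98.156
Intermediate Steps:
U = 657/8 (U = -3/8 + (⅛)*660 = -3/8 + 165/2 = 657/8 ≈ 82.125)
Z = -1971/2 (Z = -12*657/8 = -1971/2 ≈ -985.50)
-96733/Z = -96733/(-1971/2) = -96733*(-2/1971) = 193466/1971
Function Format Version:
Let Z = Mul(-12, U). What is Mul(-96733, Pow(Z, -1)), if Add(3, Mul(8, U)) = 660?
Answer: Rational(193466, 1971) ≈ 98.156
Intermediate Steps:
U = Rational(657, 8) (U = Add(Rational(-3, 8), Mul(Rational(1, 8), 660)) = Add(Rational(-3, 8), Rational(165, 2)) = Rational(657, 8) ≈ 82.125)
Z = Rational(-1971, 2) (Z = Mul(-12, Rational(657, 8)) = Rational(-1971, 2) ≈ -985.50)
Mul(-96733, Pow(Z, -1)) = Mul(-96733, Pow(Rational(-1971, 2), -1)) = Mul(-96733, Rational(-2, 1971)) = Rational(193466, 1971)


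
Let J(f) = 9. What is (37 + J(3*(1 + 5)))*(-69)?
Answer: -3174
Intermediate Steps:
(37 + J(3*(1 + 5)))*(-69) = (37 + 9)*(-69) = 46*(-69) = -3174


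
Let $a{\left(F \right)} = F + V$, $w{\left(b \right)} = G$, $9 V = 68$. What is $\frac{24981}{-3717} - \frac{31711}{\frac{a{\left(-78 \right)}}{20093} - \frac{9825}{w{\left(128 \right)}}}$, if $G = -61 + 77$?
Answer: $\frac{98886304987405}{2201373015891} \approx 44.92$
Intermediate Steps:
$G = 16$
$V = \frac{68}{9}$ ($V = \frac{1}{9} \cdot 68 = \frac{68}{9} \approx 7.5556$)
$w{\left(b \right)} = 16$
$a{\left(F \right)} = \frac{68}{9} + F$ ($a{\left(F \right)} = F + \frac{68}{9} = \frac{68}{9} + F$)
$\frac{24981}{-3717} - \frac{31711}{\frac{a{\left(-78 \right)}}{20093} - \frac{9825}{w{\left(128 \right)}}} = \frac{24981}{-3717} - \frac{31711}{\frac{\frac{68}{9} - 78}{20093} - \frac{9825}{16}} = 24981 \left(- \frac{1}{3717}\right) - \frac{31711}{\left(- \frac{634}{9}\right) \frac{1}{20093} - \frac{9825}{16}} = - \frac{8327}{1239} - \frac{31711}{- \frac{634}{180837} - \frac{9825}{16}} = - \frac{8327}{1239} - \frac{31711}{- \frac{1776733669}{2893392}} = - \frac{8327}{1239} - - \frac{91752353712}{1776733669} = - \frac{8327}{1239} + \frac{91752353712}{1776733669} = \frac{98886304987405}{2201373015891}$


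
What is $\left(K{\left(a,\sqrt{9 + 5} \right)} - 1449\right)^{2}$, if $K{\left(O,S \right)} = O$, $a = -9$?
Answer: $2125764$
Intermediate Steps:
$\left(K{\left(a,\sqrt{9 + 5} \right)} - 1449\right)^{2} = \left(-9 - 1449\right)^{2} = \left(-1458\right)^{2} = 2125764$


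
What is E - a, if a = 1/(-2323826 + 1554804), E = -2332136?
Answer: -1793463890991/769022 ≈ -2.3321e+6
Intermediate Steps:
a = -1/769022 (a = 1/(-769022) = -1/769022 ≈ -1.3004e-6)
E - a = -2332136 - 1*(-1/769022) = -2332136 + 1/769022 = -1793463890991/769022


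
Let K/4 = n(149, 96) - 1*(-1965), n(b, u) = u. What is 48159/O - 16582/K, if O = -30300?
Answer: -74954783/20816100 ≈ -3.6008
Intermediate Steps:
K = 8244 (K = 4*(96 - 1*(-1965)) = 4*(96 + 1965) = 4*2061 = 8244)
48159/O - 16582/K = 48159/(-30300) - 16582/8244 = 48159*(-1/30300) - 16582*1/8244 = -16053/10100 - 8291/4122 = -74954783/20816100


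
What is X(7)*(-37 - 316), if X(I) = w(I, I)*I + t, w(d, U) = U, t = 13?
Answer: -21886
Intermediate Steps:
X(I) = 13 + I² (X(I) = I*I + 13 = I² + 13 = 13 + I²)
X(7)*(-37 - 316) = (13 + 7²)*(-37 - 316) = (13 + 49)*(-353) = 62*(-353) = -21886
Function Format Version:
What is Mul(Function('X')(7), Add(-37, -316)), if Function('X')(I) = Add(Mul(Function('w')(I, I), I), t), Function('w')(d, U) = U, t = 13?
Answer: -21886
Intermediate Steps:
Function('X')(I) = Add(13, Pow(I, 2)) (Function('X')(I) = Add(Mul(I, I), 13) = Add(Pow(I, 2), 13) = Add(13, Pow(I, 2)))
Mul(Function('X')(7), Add(-37, -316)) = Mul(Add(13, Pow(7, 2)), Add(-37, -316)) = Mul(Add(13, 49), -353) = Mul(62, -353) = -21886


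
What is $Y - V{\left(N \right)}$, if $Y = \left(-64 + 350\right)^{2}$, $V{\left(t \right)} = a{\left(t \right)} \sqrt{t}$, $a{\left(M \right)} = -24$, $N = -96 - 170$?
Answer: $81796 + 24 i \sqrt{266} \approx 81796.0 + 391.43 i$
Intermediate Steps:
$N = -266$ ($N = -96 - 170 = -266$)
$V{\left(t \right)} = - 24 \sqrt{t}$
$Y = 81796$ ($Y = 286^{2} = 81796$)
$Y - V{\left(N \right)} = 81796 - - 24 \sqrt{-266} = 81796 - - 24 i \sqrt{266} = 81796 + 24 i \sqrt{266}$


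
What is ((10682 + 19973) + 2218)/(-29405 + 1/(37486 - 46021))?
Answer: -280571055/250971676 ≈ -1.1179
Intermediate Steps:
((10682 + 19973) + 2218)/(-29405 + 1/(37486 - 46021)) = (30655 + 2218)/(-29405 + 1/(-8535)) = 32873/(-29405 - 1/8535) = 32873/(-250971676/8535) = 32873*(-8535/250971676) = -280571055/250971676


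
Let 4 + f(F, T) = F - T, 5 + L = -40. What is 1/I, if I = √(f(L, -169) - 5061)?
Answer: -I*√61/549 ≈ -0.014226*I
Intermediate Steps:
L = -45 (L = -5 - 40 = -45)
f(F, T) = -4 + F - T (f(F, T) = -4 + (F - T) = -4 + F - T)
I = 9*I*√61 (I = √((-4 - 45 - 1*(-169)) - 5061) = √((-4 - 45 + 169) - 5061) = √(120 - 5061) = √(-4941) = 9*I*√61 ≈ 70.292*I)
1/I = 1/(9*I*√61) = -I*√61/549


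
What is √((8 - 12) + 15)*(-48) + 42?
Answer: 42 - 48*√11 ≈ -117.20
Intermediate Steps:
√((8 - 12) + 15)*(-48) + 42 = √(-4 + 15)*(-48) + 42 = √11*(-48) + 42 = -48*√11 + 42 = 42 - 48*√11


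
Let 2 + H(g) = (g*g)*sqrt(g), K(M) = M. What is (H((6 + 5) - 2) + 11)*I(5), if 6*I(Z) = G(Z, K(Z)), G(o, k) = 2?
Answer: 84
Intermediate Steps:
H(g) = -2 + g**(5/2) (H(g) = -2 + (g*g)*sqrt(g) = -2 + g**2*sqrt(g) = -2 + g**(5/2))
I(Z) = 1/3 (I(Z) = (1/6)*2 = 1/3)
(H((6 + 5) - 2) + 11)*I(5) = ((-2 + ((6 + 5) - 2)**(5/2)) + 11)*(1/3) = ((-2 + (11 - 2)**(5/2)) + 11)*(1/3) = ((-2 + 9**(5/2)) + 11)*(1/3) = ((-2 + 243) + 11)*(1/3) = (241 + 11)*(1/3) = 252*(1/3) = 84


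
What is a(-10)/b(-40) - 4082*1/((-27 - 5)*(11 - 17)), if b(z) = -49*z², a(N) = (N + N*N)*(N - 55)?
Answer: -49829/2352 ≈ -21.186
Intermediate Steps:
a(N) = (-55 + N)*(N + N²) (a(N) = (N + N²)*(-55 + N) = (-55 + N)*(N + N²))
a(-10)/b(-40) - 4082*1/((-27 - 5)*(11 - 17)) = (-10*(-55 + (-10)² - 54*(-10)))/((-49*(-40)²)) - 4082*1/((-27 - 5)*(11 - 17)) = (-10*(-55 + 100 + 540))/((-49*1600)) - 4082/((-32*(-6))) = -10*585/(-78400) - 4082/192 = -5850*(-1/78400) - 4082*1/192 = 117/1568 - 2041/96 = -49829/2352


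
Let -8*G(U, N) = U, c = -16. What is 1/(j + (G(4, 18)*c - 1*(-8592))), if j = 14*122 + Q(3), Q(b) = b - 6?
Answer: 1/10305 ≈ 9.7040e-5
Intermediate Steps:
G(U, N) = -U/8
Q(b) = -6 + b
j = 1705 (j = 14*122 + (-6 + 3) = 1708 - 3 = 1705)
1/(j + (G(4, 18)*c - 1*(-8592))) = 1/(1705 + (-1/8*4*(-16) - 1*(-8592))) = 1/(1705 + (-1/2*(-16) + 8592)) = 1/(1705 + (8 + 8592)) = 1/(1705 + 8600) = 1/10305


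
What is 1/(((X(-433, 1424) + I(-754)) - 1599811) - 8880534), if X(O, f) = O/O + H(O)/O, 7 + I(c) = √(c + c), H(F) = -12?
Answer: -1964950523443/20593371129143198253 - 374978*I*√377/20593371129143198253 ≈ -9.5417e-8 - 3.5355e-13*I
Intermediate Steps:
I(c) = -7 + √2*√c (I(c) = -7 + √(c + c) = -7 + √(2*c) = -7 + √2*√c)
X(O, f) = 1 - 12/O (X(O, f) = O/O - 12/O = 1 - 12/O)
1/(((X(-433, 1424) + I(-754)) - 1599811) - 8880534) = 1/((((-12 - 433)/(-433) + (-7 + √2*√(-754))) - 1599811) - 8880534) = 1/(((-1/433*(-445) + (-7 + √2*(I*√754))) - 1599811) - 8880534) = 1/(((445/433 + (-7 + 2*I*√377)) - 1599811) - 8880534) = 1/(((-2586/433 + 2*I*√377) - 1599811) - 8880534) = 1/((-692720749/433 + 2*I*√377) - 8880534) = 1/(-4537991971/433 + 2*I*√377)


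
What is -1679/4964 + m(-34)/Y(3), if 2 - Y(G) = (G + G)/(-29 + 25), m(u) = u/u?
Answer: -25/476 ≈ -0.052521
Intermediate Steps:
m(u) = 1
Y(G) = 2 + G/2 (Y(G) = 2 - (G + G)/(-29 + 25) = 2 - 2*G/(-4) = 2 - 2*G*(-1)/4 = 2 - (-1)*G/2 = 2 + G/2)
-1679/4964 + m(-34)/Y(3) = -1679/4964 + 1/(2 + (1/2)*3) = -1679*1/4964 + 1/(2 + 3/2) = -23/68 + 1/(7/2) = -23/68 + 1*(2/7) = -23/68 + 2/7 = -25/476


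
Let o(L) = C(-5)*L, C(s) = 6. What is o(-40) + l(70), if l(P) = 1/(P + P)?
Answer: -33599/140 ≈ -239.99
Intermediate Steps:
l(P) = 1/(2*P)
o(L) = 6*L
o(-40) + l(70) = 6*(-40) + (½)/70 = -240 + (½)*(1/70) = -240 + 1/140 = -33599/140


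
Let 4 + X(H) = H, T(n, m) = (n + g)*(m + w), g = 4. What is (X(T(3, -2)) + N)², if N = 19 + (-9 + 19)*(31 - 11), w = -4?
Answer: 29929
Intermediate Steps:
T(n, m) = (-4 + m)*(4 + n) (T(n, m) = (n + 4)*(m - 4) = (4 + n)*(-4 + m) = (-4 + m)*(4 + n))
N = 219 (N = 19 + 10*20 = 19 + 200 = 219)
X(H) = -4 + H
(X(T(3, -2)) + N)² = ((-4 + (-16 - 4*3 + 4*(-2) - 2*3)) + 219)² = ((-4 + (-16 - 12 - 8 - 6)) + 219)² = ((-4 - 42) + 219)² = (-46 + 219)² = 173² = 29929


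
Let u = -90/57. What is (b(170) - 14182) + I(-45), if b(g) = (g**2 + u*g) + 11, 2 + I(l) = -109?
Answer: 272642/19 ≈ 14350.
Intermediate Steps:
I(l) = -111 (I(l) = -2 - 109 = -111)
u = -30/19 (u = -90*1/57 = -30/19 ≈ -1.5789)
b(g) = 11 + g**2 - 30*g/19 (b(g) = (g**2 - 30*g/19) + 11 = 11 + g**2 - 30*g/19)
(b(170) - 14182) + I(-45) = ((11 + 170**2 - 30/19*170) - 14182) - 111 = ((11 + 28900 - 5100/19) - 14182) - 111 = (544209/19 - 14182) - 111 = 274751/19 - 111 = 272642/19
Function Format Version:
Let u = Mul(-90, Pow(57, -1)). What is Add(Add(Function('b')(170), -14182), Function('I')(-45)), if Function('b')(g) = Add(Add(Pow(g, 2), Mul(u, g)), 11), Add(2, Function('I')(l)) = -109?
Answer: Rational(272642, 19) ≈ 14350.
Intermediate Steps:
Function('I')(l) = -111 (Function('I')(l) = Add(-2, -109) = -111)
u = Rational(-30, 19) (u = Mul(-90, Rational(1, 57)) = Rational(-30, 19) ≈ -1.5789)
Function('b')(g) = Add(11, Pow(g, 2), Mul(Rational(-30, 19), g)) (Function('b')(g) = Add(Add(Pow(g, 2), Mul(Rational(-30, 19), g)), 11) = Add(11, Pow(g, 2), Mul(Rational(-30, 19), g)))
Add(Add(Function('b')(170), -14182), Function('I')(-45)) = Add(Add(Add(11, Pow(170, 2), Mul(Rational(-30, 19), 170)), -14182), -111) = Add(Add(Add(11, 28900, Rational(-5100, 19)), -14182), -111) = Add(Add(Rational(544209, 19), -14182), -111) = Add(Rational(274751, 19), -111) = Rational(272642, 19)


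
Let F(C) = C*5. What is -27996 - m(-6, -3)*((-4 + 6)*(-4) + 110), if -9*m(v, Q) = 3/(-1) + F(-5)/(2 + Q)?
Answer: -83240/3 ≈ -27747.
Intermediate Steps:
F(C) = 5*C
m(v, Q) = 1/3 + 25/(9*(2 + Q)) (m(v, Q) = -(3/(-1) + (5*(-5))/(2 + Q))/9 = -(3*(-1) - 25/(2 + Q))/9 = -(-3 - 25/(2 + Q))/9 = 1/3 + 25/(9*(2 + Q)))
-27996 - m(-6, -3)*((-4 + 6)*(-4) + 110) = -27996 - (31 + 3*(-3))/(9*(2 - 3))*((-4 + 6)*(-4) + 110) = -27996 - (1/9)*(31 - 9)/(-1)*(2*(-4) + 110) = -27996 - (1/9)*(-1)*22*(-8 + 110) = -27996 - (-22)*102/9 = -27996 - 1*(-748/3) = -27996 + 748/3 = -83240/3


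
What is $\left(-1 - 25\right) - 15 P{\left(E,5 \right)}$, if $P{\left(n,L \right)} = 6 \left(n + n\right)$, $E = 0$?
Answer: $-26$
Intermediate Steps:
$P{\left(n,L \right)} = 12 n$ ($P{\left(n,L \right)} = 6 \cdot 2 n = 12 n$)
$\left(-1 - 25\right) - 15 P{\left(E,5 \right)} = \left(-1 - 25\right) - 15 \cdot 12 \cdot 0 = \left(-1 - 25\right) - 0 = -26 + 0 = -26$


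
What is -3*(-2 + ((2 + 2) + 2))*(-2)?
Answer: 24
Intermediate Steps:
-3*(-2 + ((2 + 2) + 2))*(-2) = -3*(-2 + (4 + 2))*(-2) = -3*(-2 + 6)*(-2) = -3*4*(-2) = -12*(-2) = 24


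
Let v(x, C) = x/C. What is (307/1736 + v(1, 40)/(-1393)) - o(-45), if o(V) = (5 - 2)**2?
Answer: -7620223/863660 ≈ -8.8232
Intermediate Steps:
o(V) = 9 (o(V) = 3**2 = 9)
(307/1736 + v(1, 40)/(-1393)) - o(-45) = (307/1736 + (1/40)/(-1393)) - 1*9 = (307*(1/1736) + (1*(1/40))*(-1/1393)) - 9 = (307/1736 + (1/40)*(-1/1393)) - 9 = (307/1736 - 1/55720) - 9 = 152717/863660 - 9 = -7620223/863660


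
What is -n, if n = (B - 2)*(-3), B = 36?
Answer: 102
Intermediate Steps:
n = -102 (n = (36 - 2)*(-3) = 34*(-3) = -102)
-n = -1*(-102) = 102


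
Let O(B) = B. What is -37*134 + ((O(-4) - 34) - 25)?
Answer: -5021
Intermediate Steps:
-37*134 + ((O(-4) - 34) - 25) = -37*134 + ((-4 - 34) - 25) = -4958 + (-38 - 25) = -4958 - 63 = -5021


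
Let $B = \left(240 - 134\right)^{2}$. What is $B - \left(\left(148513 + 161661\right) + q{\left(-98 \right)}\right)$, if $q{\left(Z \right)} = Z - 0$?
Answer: $-298840$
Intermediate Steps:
$B = 11236$ ($B = 106^{2} = 11236$)
$q{\left(Z \right)} = Z$ ($q{\left(Z \right)} = Z + 0 = Z$)
$B - \left(\left(148513 + 161661\right) + q{\left(-98 \right)}\right) = 11236 - \left(\left(148513 + 161661\right) - 98\right) = 11236 - \left(310174 - 98\right) = 11236 - 310076 = -298840$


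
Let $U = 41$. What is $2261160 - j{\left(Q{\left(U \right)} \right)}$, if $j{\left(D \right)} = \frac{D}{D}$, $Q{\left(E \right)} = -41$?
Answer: $2261159$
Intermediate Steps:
$j{\left(D \right)} = 1$
$2261160 - j{\left(Q{\left(U \right)} \right)} = 2261160 - 1 = 2261159$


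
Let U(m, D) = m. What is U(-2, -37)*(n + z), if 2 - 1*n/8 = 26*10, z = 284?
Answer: 3560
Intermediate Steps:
n = -2064 (n = 16 - 208*10 = 16 - 8*260 = 16 - 2080 = -2064)
U(-2, -37)*(n + z) = -2*(-2064 + 284) = -2*(-1780) = 3560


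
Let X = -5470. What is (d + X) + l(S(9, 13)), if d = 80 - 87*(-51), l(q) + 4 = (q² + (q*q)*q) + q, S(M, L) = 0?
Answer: -957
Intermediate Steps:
l(q) = -4 + q + q² + q³ (l(q) = -4 + ((q² + (q*q)*q) + q) = -4 + ((q² + q²*q) + q) = -4 + ((q² + q³) + q) = -4 + (q + q² + q³) = -4 + q + q² + q³)
d = 4517 (d = 80 + 4437 = 4517)
(d + X) + l(S(9, 13)) = (4517 - 5470) + (-4 + 0 + 0² + 0³) = -953 + (-4 + 0 + 0 + 0) = -953 - 4 = -957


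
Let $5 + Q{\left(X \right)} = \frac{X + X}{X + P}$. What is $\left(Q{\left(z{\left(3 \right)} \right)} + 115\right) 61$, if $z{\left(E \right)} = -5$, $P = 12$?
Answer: $\frac{46360}{7} \approx 6622.9$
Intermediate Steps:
$Q{\left(X \right)} = -5 + \frac{2 X}{12 + X}$ ($Q{\left(X \right)} = -5 + \frac{X + X}{X + 12} = -5 + \frac{2 X}{12 + X}$)
$\left(Q{\left(z{\left(3 \right)} \right)} + 115\right) 61 = \left(\frac{3 \left(-20 - -5\right)}{12 - 5} + 115\right) 61 = \left(\frac{3 \left(-20 + 5\right)}{7} + 115\right) 61 = \left(3 \cdot \frac{1}{7} \left(-15\right) + 115\right) 61 = \left(- \frac{45}{7} + 115\right) 61 = \frac{760}{7} \cdot 61 = \frac{46360}{7}$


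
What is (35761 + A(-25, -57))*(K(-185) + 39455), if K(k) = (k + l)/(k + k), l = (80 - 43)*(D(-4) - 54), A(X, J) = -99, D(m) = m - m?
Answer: 7036273079/5 ≈ 1.4073e+9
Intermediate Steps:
D(m) = 0
l = -1998 (l = (80 - 43)*(0 - 54) = 37*(-54) = -1998)
K(k) = (-1998 + k)/(2*k) (K(k) = (k - 1998)/(k + k) = (-1998 + k)/((2*k)) = (-1998 + k)*(1/(2*k)) = (-1998 + k)/(2*k))
(35761 + A(-25, -57))*(K(-185) + 39455) = (35761 - 99)*((1/2)*(-1998 - 185)/(-185) + 39455) = 35662*((1/2)*(-1/185)*(-2183) + 39455) = 35662*(59/10 + 39455) = 35662*(394609/10) = 7036273079/5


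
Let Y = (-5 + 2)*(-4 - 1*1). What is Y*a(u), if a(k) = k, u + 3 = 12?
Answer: 135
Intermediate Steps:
Y = 15 (Y = -3*(-4 - 1) = -3*(-5) = 15)
u = 9 (u = -3 + 12 = 9)
Y*a(u) = 15*9 = 135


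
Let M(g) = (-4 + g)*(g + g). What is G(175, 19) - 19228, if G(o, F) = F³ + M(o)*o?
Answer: 10461381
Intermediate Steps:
M(g) = 2*g*(-4 + g) (M(g) = (-4 + g)*(2*g) = 2*g*(-4 + g))
G(o, F) = F³ + 2*o²*(-4 + o) (G(o, F) = F³ + (2*o*(-4 + o))*o = F³ + 2*o²*(-4 + o))
G(175, 19) - 19228 = (19³ + 2*175²*(-4 + 175)) - 19228 = (6859 + 2*30625*171) - 19228 = (6859 + 10473750) - 19228 = 10480609 - 19228 = 10461381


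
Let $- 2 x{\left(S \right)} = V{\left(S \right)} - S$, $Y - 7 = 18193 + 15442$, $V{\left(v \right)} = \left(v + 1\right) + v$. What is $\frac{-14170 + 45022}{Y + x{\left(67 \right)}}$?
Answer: $\frac{7713}{8402} \approx 0.918$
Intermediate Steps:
$V{\left(v \right)} = 1 + 2 v$ ($V{\left(v \right)} = \left(1 + v\right) + v = 1 + 2 v$)
$Y = 33642$ ($Y = 7 + \left(18193 + 15442\right) = 7 + 33635 = 33642$)
$x{\left(S \right)} = - \frac{1}{2} - \frac{S}{2}$ ($x{\left(S \right)} = - \frac{\left(1 + 2 S\right) - S}{2} = - \frac{1 + S}{2} = - \frac{1}{2} - \frac{S}{2}$)
$\frac{-14170 + 45022}{Y + x{\left(67 \right)}} = \frac{-14170 + 45022}{33642 - 34} = \frac{30852}{33642 - 34} = \frac{30852}{33608} = 30852 \cdot \frac{1}{33608} = \frac{7713}{8402}$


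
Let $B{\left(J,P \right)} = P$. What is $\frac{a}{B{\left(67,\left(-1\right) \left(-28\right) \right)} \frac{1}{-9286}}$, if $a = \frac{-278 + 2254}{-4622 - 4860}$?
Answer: $\frac{2293642}{33187} \approx 69.113$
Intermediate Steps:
$a = - \frac{988}{4741}$ ($a = \frac{1976}{-9482} = 1976 \left(- \frac{1}{9482}\right) = - \frac{988}{4741} \approx -0.20839$)
$\frac{a}{B{\left(67,\left(-1\right) \left(-28\right) \right)} \frac{1}{-9286}} = - \frac{988}{4741 \frac{\left(-1\right) \left(-28\right)}{-9286}} = - \frac{988}{4741 \cdot 28 \left(- \frac{1}{9286}\right)} = - \frac{988}{4741 \left(- \frac{14}{4643}\right)} = \left(- \frac{988}{4741}\right) \left(- \frac{4643}{14}\right) = \frac{2293642}{33187}$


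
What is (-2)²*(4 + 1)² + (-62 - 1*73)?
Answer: -35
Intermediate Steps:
(-2)²*(4 + 1)² + (-62 - 1*73) = 4*5² + (-62 - 73) = 4*25 - 135 = 100 - 135 = -35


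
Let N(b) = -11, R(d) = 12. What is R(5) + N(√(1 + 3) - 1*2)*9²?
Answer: -879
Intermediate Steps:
R(5) + N(√(1 + 3) - 1*2)*9² = 12 - 11*9² = 12 - 11*81 = 12 - 891 = -879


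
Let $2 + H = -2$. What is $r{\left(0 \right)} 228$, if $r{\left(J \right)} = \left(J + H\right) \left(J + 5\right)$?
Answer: $-4560$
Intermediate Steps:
$H = -4$ ($H = -2 - 2 = -4$)
$r{\left(J \right)} = \left(-4 + J\right) \left(5 + J\right)$ ($r{\left(J \right)} = \left(J - 4\right) \left(J + 5\right) = \left(-4 + J\right) \left(5 + J\right)$)
$r{\left(0 \right)} 228 = \left(-20 + 0 + 0^{2}\right) 228 = \left(-20 + 0 + 0\right) 228 = \left(-20\right) 228 = -4560$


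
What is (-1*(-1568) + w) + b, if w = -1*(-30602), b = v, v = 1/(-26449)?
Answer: 850864329/26449 ≈ 32170.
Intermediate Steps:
v = -1/26449 ≈ -3.7809e-5
b = -1/26449 ≈ -3.7809e-5
w = 30602
(-1*(-1568) + w) + b = (-1*(-1568) + 30602) - 1/26449 = (1568 + 30602) - 1/26449 = 32170 - 1/26449 = 850864329/26449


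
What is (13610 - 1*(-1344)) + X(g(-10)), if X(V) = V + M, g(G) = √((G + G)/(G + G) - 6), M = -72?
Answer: 14882 + I*√5 ≈ 14882.0 + 2.2361*I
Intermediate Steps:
g(G) = I*√5 (g(G) = √((2*G)/((2*G)) - 6) = √((2*G)*(1/(2*G)) - 6) = √(1 - 6) = √(-5) = I*√5)
X(V) = -72 + V (X(V) = V - 72 = -72 + V)
(13610 - 1*(-1344)) + X(g(-10)) = (13610 - 1*(-1344)) + (-72 + I*√5) = (13610 + 1344) + (-72 + I*√5) = 14954 + (-72 + I*√5) = 14882 + I*√5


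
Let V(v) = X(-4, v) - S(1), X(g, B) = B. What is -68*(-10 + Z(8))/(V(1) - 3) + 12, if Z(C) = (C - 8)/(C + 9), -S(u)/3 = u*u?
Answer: 692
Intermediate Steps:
S(u) = -3*u² (S(u) = -3*u*u = -3*u²)
V(v) = 3 + v (V(v) = v - (-3)*1² = v - (-3) = v - 1*(-3) = v + 3 = 3 + v)
Z(C) = (-8 + C)/(9 + C)
-68*(-10 + Z(8))/(V(1) - 3) + 12 = -68*(-10 + (-8 + 8)/(9 + 8))/((3 + 1) - 3) + 12 = -68*(-10 + 0/17)/(4 - 3) + 12 = -68*(-10 + (1/17)*0)/1 + 12 = -68*(-10 + 0) + 12 = -(-680) + 12 = -68*(-10) + 12 = 680 + 12 = 692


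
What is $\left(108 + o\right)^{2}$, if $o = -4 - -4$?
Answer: $11664$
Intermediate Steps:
$o = 0$ ($o = -4 + 4 = 0$)
$\left(108 + o\right)^{2} = \left(108 + 0\right)^{2} = 108^{2} = 11664$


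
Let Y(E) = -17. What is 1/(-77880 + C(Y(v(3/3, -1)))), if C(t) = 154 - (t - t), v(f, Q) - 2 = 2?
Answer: -1/77726 ≈ -1.2866e-5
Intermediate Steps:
v(f, Q) = 4 (v(f, Q) = 2 + 2 = 4)
C(t) = 154 (C(t) = 154 - 1*0 = 154 + 0 = 154)
1/(-77880 + C(Y(v(3/3, -1)))) = 1/(-77880 + 154) = 1/(-77726) = -1/77726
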